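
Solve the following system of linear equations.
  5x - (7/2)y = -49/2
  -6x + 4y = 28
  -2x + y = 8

Row-reduce:
R1 ← R1 / (5).
R2 ← R2 + 6·R1.
R3 ← R3 + 2·R1.
R2 ← R2 / (-1/5).
R1 ← R1 + 7/10·R2.
R3 ← R3 + 2/5·R2.
Row 3 reduces to 0 = 1, a contradiction. The system is inconsistent.

no solution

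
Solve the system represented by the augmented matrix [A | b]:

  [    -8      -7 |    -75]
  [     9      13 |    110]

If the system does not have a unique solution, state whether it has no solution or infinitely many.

Row-reduce the augmented matrix:
R1 ← R1 / (-8).
R2 ← R2 − 9·R1.
R2 ← R2 / (41/8).
R1 ← R1 − 7/8·R2.
Reading off the reduced rows gives x_1 = 5, x_2 = 5.

x_1 = 5, x_2 = 5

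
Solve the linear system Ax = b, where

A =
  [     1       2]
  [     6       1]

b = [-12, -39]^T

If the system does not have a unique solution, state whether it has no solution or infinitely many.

x_1 = -6, x_2 = -3

Row-reduce the augmented matrix:
R2 ← R2 − 6·R1.
R2 ← R2 / (-11).
R1 ← R1 − 2·R2.
Reading off the reduced rows gives x_1 = -6, x_2 = -3.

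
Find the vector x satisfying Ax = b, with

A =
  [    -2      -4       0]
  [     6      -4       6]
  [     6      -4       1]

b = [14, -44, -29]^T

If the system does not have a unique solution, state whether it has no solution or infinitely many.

x_1 = -5, x_2 = -1, x_3 = -3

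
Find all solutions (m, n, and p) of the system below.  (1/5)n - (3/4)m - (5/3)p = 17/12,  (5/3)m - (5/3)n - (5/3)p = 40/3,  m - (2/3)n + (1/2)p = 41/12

Row-reduce the augmented matrix:
R1 ← R1 / (-3/4).
R2 ← R2 − 5/3·R1.
R3 ← R3 − 1·R1.
R2 ← R2 / (-11/9).
R1 ← R1 + 4/15·R2.
R3 ← R3 + 2/5·R2.
R3 ← R3 / (7/198).
R1 ← R1 − 112/33·R3.
R2 ← R2 − 145/33·R3.
Reading off the reduced rows gives m = 3, n = -5/2, p = -5/2.

m = 3, n = -5/2, p = -5/2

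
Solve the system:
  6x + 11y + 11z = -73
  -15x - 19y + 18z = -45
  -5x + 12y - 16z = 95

x = -3, y = 0, z = -5

Row-reduce the augmented matrix:
R1 ← R1 / (6).
R2 ← R2 + 15·R1.
R3 ← R3 + 5·R1.
R2 ← R2 / (17/2).
R1 ← R1 − 11/6·R2.
R3 ← R3 − 127/6·R2.
R3 ← R3 / (-6127/51).
R1 ← R1 + 407/51·R3.
R2 ← R2 − 91/17·R3.
Reading off the reduced rows gives x = -3, y = 0, z = -5.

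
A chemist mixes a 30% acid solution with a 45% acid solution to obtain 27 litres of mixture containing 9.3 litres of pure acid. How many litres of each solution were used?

litres of solution A: 19, litres of solution B: 8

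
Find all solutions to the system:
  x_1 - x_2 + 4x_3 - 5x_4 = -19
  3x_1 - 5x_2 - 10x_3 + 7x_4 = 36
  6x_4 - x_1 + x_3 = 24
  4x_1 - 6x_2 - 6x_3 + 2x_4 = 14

no solution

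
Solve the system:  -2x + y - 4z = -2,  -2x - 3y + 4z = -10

infinitely many solutions

Row-reduce:
R1 ← R1 / (-2).
R2 ← R2 + 2·R1.
R2 ← R2 / (-4).
R1 ← R1 + 1/2·R2.
Rank is 2 with 3 unknowns, leaving z free.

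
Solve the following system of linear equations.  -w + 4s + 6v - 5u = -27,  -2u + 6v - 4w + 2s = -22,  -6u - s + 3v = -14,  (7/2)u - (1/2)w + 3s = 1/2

infinitely many solutions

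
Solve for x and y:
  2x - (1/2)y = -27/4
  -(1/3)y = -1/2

x = -3, y = 3/2

Row-reduce the augmented matrix:
R1 ← R1 / (2).
R2 ← R2 / (-1/3).
R1 ← R1 + 1/4·R2.
Reading off the reduced rows gives x = -3, y = 3/2.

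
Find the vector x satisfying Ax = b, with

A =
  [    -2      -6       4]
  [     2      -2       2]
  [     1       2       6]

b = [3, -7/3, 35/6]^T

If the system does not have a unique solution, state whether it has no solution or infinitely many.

x_1 = -3/2, x_2 = 2/3, x_3 = 1

Row-reduce the augmented matrix:
R1 ← R1 / (-2).
R2 ← R2 − 2·R1.
R3 ← R3 − 1·R1.
R2 ← R2 / (-8).
R1 ← R1 − 3·R2.
R3 ← R3 + 1·R2.
R3 ← R3 / (29/4).
R1 ← R1 − 1/4·R3.
R2 ← R2 + 3/4·R3.
Reading off the reduced rows gives x_1 = -3/2, x_2 = 2/3, x_3 = 1.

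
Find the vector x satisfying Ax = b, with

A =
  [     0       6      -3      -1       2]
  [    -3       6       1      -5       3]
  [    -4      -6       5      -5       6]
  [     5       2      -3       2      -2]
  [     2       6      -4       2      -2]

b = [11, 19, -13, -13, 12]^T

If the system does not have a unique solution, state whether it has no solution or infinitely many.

infinitely many solutions

Row-reduce:
Swap R1 and R2.
R1 ← R1 / (-3).
R3 ← R3 + 4·R1.
R4 ← R4 − 5·R1.
R5 ← R5 − 2·R1.
R2 ← R2 / (6).
R1 ← R1 + 2·R2.
R3 ← R3 + 14·R2.
R4 ← R4 − 12·R2.
R5 ← R5 − 10·R2.
R3 ← R3 / (-10/3).
R1 ← R1 + 4/3·R3.
R2 ← R2 + 1/2·R3.
R4 ← R4 − 14/3·R3.
R5 ← R5 − 5/3·R3.
R4 ← R4 / (-79/15).
R1 ← R1 − 8/5·R4.
R2 ← R2 + 1/15·R4.
R3 ← R3 − 1/5·R4.
Rank is 4 with 5 unknowns, leaving x_5 free.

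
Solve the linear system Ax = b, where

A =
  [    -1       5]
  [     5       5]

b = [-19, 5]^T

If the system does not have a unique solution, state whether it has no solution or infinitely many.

From equation 1: x_1 = 19 + 5·x_2.
Substitute into equation 2 and solve: x_2 = -3.
Then x_1 = 4.

x_1 = 4, x_2 = -3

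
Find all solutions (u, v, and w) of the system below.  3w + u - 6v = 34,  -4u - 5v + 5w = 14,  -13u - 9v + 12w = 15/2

Row-reduce:
R2 ← R2 + 4·R1.
R3 ← R3 + 13·R1.
R2 ← R2 / (-29).
R1 ← R1 + 6·R2.
R3 ← R3 + 87·R2.
Row 3 reduces to 0 = -1/2, a contradiction. The system is inconsistent.

no solution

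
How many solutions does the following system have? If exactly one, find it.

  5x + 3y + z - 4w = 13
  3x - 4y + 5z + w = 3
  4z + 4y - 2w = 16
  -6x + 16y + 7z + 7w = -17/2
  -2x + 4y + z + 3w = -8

no solution

Row-reduce:
R1 ← R1 / (5).
R2 ← R2 − 3·R1.
R4 ← R4 + 6·R1.
R5 ← R5 + 2·R1.
R2 ← R2 / (-29/5).
R1 ← R1 − 3/5·R2.
R3 ← R3 − 4·R2.
R4 ← R4 − 98/5·R2.
R5 ← R5 − 26/5·R2.
R3 ← R3 / (204/29).
R1 ← R1 − 19/29·R3.
R2 ← R2 + 22/29·R3.
R4 ← R4 − 669/29·R3.
R5 ← R5 − 155/29·R3.
R4 ← R4 / (427/34).
R1 ← R1 + 49/102·R4.
R2 ← R2 + 28/51·R4.
R3 ← R3 − 5/102·R4.
R5 ← R5 − 427/102·R4.
Row 5 reduces to 0 = 1/6, a contradiction. The system is inconsistent.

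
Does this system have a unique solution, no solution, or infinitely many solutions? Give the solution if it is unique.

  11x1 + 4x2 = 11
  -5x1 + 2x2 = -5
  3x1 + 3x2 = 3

x1 = 1, x2 = 0

Row-reduce the augmented matrix:
R1 ← R1 / (11).
R2 ← R2 + 5·R1.
R3 ← R3 − 3·R1.
R2 ← R2 / (42/11).
R1 ← R1 − 4/11·R2.
R3 ← R3 − 21/11·R2.
R3 reduces to 0 = 0, so the extra equation is consistent.
Reading off the reduced rows gives x1 = 1, x2 = 0.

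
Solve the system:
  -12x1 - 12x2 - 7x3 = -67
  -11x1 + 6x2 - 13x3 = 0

infinitely many solutions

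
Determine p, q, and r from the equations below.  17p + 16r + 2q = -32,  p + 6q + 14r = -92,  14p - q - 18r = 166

p = 4, q = -2, r = -6

Row-reduce the augmented matrix:
R1 ← R1 / (17).
R2 ← R2 − 1·R1.
R3 ← R3 − 14·R1.
R2 ← R2 / (100/17).
R1 ← R1 − 2/17·R2.
R3 ← R3 + 45/17·R2.
R3 ← R3 / (-253/10).
R1 ← R1 − 17/25·R3.
R2 ← R2 − 111/50·R3.
Reading off the reduced rows gives p = 4, q = -2, r = -6.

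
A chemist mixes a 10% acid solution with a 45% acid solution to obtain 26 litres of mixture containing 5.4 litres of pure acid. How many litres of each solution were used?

litres of solution A: 18, litres of solution B: 8

Let a = litres of solution A, b = litres of solution B.
  a + b = 26
  (1/10)a + (9/20)b = 27/5
Row-reduce the augmented matrix:
R2 ← R2 − 1/10·R1.
R2 ← R2 / (7/20).
R1 ← R1 − 1·R2.
Reading off the reduced rows gives a = 18, b = 8.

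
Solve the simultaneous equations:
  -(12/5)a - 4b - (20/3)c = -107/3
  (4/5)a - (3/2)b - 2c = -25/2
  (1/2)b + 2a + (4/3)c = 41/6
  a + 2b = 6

no solution

Row-reduce:
R1 ← R1 / (-12/5).
R2 ← R2 − 4/5·R1.
R3 ← R3 − 2·R1.
R4 ← R4 − 1·R1.
R2 ← R2 / (-17/6).
R1 ← R1 − 5/3·R2.
R3 ← R3 + 17/6·R2.
R4 ← R4 − 1/3·R2.
Swap R3 and R4.
R3 ← R3 / (-167/51).
R1 ← R1 − 5/17·R3.
R2 ← R2 − 76/51·R3.
Row 4 reduces to 0 = 3/2, a contradiction. The system is inconsistent.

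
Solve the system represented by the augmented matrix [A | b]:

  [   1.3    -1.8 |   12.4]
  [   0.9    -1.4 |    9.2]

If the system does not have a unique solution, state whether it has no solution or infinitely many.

x_1 = 4, x_2 = -4

Row-reduce the augmented matrix:
R1 ← R1 / (13/10).
R2 ← R2 − 9/10·R1.
R2 ← R2 / (-2/13).
R1 ← R1 + 18/13·R2.
Reading off the reduced rows gives x_1 = 4, x_2 = -4.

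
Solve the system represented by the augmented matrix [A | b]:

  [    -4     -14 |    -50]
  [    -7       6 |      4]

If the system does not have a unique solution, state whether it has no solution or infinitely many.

x_1 = 2, x_2 = 3

Row-reduce the augmented matrix:
R1 ← R1 / (-4).
R2 ← R2 + 7·R1.
R2 ← R2 / (61/2).
R1 ← R1 − 7/2·R2.
Reading off the reduced rows gives x_1 = 2, x_2 = 3.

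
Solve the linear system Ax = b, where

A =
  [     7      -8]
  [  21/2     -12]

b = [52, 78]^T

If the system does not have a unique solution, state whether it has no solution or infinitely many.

infinitely many solutions

Row-reduce:
R1 ← R1 / (7).
R2 ← R2 − 21/2·R1.
Rank is 1 with 2 unknowns, leaving x_2 free.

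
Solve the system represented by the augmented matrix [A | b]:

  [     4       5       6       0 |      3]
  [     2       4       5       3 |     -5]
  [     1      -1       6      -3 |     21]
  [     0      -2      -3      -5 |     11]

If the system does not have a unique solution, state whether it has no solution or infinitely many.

x_1 = -1, x_2 = -1, x_3 = 2, x_4 = -3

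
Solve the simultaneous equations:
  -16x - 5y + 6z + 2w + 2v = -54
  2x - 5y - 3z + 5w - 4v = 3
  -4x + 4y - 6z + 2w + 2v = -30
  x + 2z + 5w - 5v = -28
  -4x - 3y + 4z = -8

Row-reduce:
R1 ← R1 / (-16).
R2 ← R2 − 2·R1.
R3 ← R3 + 4·R1.
R4 ← R4 − 1·R1.
R5 ← R5 + 4·R1.
R2 ← R2 / (-45/8).
R1 ← R1 − 5/16·R2.
R3 ← R3 − 21/4·R2.
R4 ← R4 + 5/16·R2.
R5 ← R5 + 7/4·R2.
R3 ← R3 / (-48/5).
R1 ← R1 + 1/2·R3.
R2 ← R2 − 2/5·R3.
R4 ← R4 − 5/2·R3.
R5 ← R5 − 16/5·R3.
R4 ← R4 / (13/2).
R1 ← R1 + 1/6·R4.
R2 ← R2 + 2/3·R4.
R3 ← R3 + 2/3·R4.
Rank is 4 with 5 unknowns, leaving v free.

infinitely many solutions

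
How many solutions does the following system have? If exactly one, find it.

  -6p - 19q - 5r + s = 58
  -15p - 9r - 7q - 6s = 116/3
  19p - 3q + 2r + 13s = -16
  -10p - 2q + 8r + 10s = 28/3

p = -1, q = -8/3, r = -1/3, s = -1/3

Row-reduce the augmented matrix:
R1 ← R1 / (-6).
R2 ← R2 + 15·R1.
R3 ← R3 − 19·R1.
R4 ← R4 + 10·R1.
R2 ← R2 / (81/2).
R1 ← R1 − 19/6·R2.
R3 ← R3 + 379/6·R2.
R4 ← R4 − 89/3·R2.
R3 ← R3 / (-2035/243).
R1 ← R1 − 136/243·R3.
R2 ← R2 − 7/81·R3.
R4 ← R4 − 3346/243·R3.
R4 ← R4 / (39364/2035).
R1 ← R1 − 1409/2035·R4.
R2 ← R2 + 366/2035·R4.
R3 ← R3 + 707/2035·R4.
Reading off the reduced rows gives p = -1, q = -8/3, r = -1/3, s = -1/3.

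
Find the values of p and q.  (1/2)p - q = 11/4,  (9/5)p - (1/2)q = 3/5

p = -1/2, q = -3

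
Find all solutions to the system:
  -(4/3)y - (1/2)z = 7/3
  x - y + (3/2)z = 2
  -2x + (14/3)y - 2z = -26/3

Row-reduce:
Swap R1 and R2.
R3 ← R3 + 2·R1.
R2 ← R2 / (-4/3).
R1 ← R1 + 1·R2.
R3 ← R3 − 8/3·R2.
Rank is 2 with 3 unknowns, leaving z free.

infinitely many solutions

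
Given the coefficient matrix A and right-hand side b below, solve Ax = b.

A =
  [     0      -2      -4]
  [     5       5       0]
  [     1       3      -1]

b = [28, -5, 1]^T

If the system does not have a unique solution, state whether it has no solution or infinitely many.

Row-reduce the augmented matrix:
Swap R1 and R2.
R1 ← R1 / (5).
R3 ← R3 − 1·R1.
R2 ← R2 / (-2).
R1 ← R1 − 1·R2.
R3 ← R3 − 2·R2.
R3 ← R3 / (-5).
R1 ← R1 + 2·R3.
R2 ← R2 − 2·R3.
Reading off the reduced rows gives x_1 = 1, x_2 = -2, x_3 = -6.

x_1 = 1, x_2 = -2, x_3 = -6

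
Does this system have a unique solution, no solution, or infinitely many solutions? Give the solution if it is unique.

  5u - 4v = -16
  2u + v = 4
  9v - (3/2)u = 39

Row-reduce:
R1 ← R1 / (5).
R2 ← R2 − 2·R1.
R3 ← R3 + 3/2·R1.
R2 ← R2 / (13/5).
R1 ← R1 + 4/5·R2.
R3 ← R3 − 39/5·R2.
Row 3 reduces to 0 = 3, a contradiction. The system is inconsistent.

no solution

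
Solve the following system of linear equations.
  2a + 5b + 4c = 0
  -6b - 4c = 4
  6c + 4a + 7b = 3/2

no solution

Row-reduce:
R1 ← R1 / (2).
R3 ← R3 − 4·R1.
R2 ← R2 / (-6).
R1 ← R1 − 5/2·R2.
R3 ← R3 + 3·R2.
Row 3 reduces to 0 = -1/2, a contradiction. The system is inconsistent.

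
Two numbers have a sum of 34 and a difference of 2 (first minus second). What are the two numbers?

Let x = first number, y = second number.
  x + y = 34
  -y + x = 2
Row-reduce the augmented matrix:
R2 ← R2 − 1·R1.
R2 ← R2 / (-2).
R1 ← R1 − 1·R2.
Reading off the reduced rows gives x = 18, y = 16.

first number: 18, second number: 16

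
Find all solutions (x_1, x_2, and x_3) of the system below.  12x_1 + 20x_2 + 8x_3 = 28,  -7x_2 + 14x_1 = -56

infinitely many solutions

Row-reduce:
R1 ← R1 / (12).
R2 ← R2 − 14·R1.
R2 ← R2 / (-91/3).
R1 ← R1 − 5/3·R2.
Rank is 2 with 3 unknowns, leaving x_3 free.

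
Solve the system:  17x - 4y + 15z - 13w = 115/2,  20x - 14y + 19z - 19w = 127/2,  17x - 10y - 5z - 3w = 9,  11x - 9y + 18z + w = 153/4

Row-reduce the augmented matrix:
R1 ← R1 / (17).
R2 ← R2 − 20·R1.
R3 ← R3 − 17·R1.
R4 ← R4 − 11·R1.
R2 ← R2 / (-158/17).
R1 ← R1 + 4/17·R2.
R3 ← R3 + 6·R2.
R4 ← R4 + 109/17·R2.
R3 ← R3 / (-1649/79).
R1 ← R1 − 67/79·R3.
R2 ← R2 + 23/158·R3.
R4 ← R4 − 1163/158·R3.
R4 ← R4 / (26942/1649).
R1 ← R1 + 276/1649·R4.
R2 ← R2 − 515/1649·R4.
R3 ← R3 + 979/1649·R4.
Reading off the reduced rows gives x = 3/2, y = 1, z = 7/4, w = -3/4.

x = 3/2, y = 1, z = 7/4, w = -3/4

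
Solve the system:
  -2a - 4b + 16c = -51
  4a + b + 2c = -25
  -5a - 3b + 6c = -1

Row-reduce:
R1 ← R1 / (-2).
R2 ← R2 − 4·R1.
R3 ← R3 + 5·R1.
R2 ← R2 / (-7).
R1 ← R1 − 2·R2.
R3 ← R3 − 7·R2.
Row 3 reduces to 0 = -1/2, a contradiction. The system is inconsistent.

no solution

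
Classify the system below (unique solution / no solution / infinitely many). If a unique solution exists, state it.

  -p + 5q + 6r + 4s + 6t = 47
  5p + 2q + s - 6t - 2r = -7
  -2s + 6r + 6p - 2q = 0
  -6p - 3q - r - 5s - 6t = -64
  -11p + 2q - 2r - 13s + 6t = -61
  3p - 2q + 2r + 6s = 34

p = 2, q = 1, r = 0, s = 5, t = 4

Row-reduce the augmented matrix:
R1 ← R1 / (-1).
R2 ← R2 − 5·R1.
R3 ← R3 − 6·R1.
R4 ← R4 + 6·R1.
R5 ← R5 + 11·R1.
R6 ← R6 − 3·R1.
R2 ← R2 / (27).
R1 ← R1 + 5·R2.
R3 ← R3 − 28·R2.
R4 ← R4 + 33·R2.
R5 ← R5 + 53·R2.
R6 ← R6 − 13·R2.
R3 ← R3 / (350/27).
R1 ← R1 + 22/27·R3.
R2 ← R2 − 28/27·R3.
R4 ← R4 + 25/9·R3.
R5 ← R5 + 352/27·R3.
R6 ← R6 − 176/27·R3.
R4 ← R4 / (-23/7).
R1 ← R1 + 17/175·R4.
R2 ← R2 − 19/25·R4.
R3 ← R3 − 3/175·R4.
R5 ← R5 + 2722/175·R4.
R6 ← R6 − 1361/175·R4.
R5 ← R5 / (27012/575).
R1 ← R1 + 318/575·R5.
R2 ← R2 + 1368/575·R5.
R3 ← R3 − 462/575·R5.
R4 ← R4 − 72/23·R5.
R6 ← R6 + 13506/575·R5.
R6 reduces to 0 = 0, so the extra equation is consistent.
Reading off the reduced rows gives p = 2, q = 1, r = 0, s = 5, t = 4.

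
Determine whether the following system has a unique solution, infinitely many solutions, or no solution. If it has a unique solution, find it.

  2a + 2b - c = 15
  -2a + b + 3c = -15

Row-reduce:
R1 ← R1 / (2).
R2 ← R2 + 2·R1.
R2 ← R2 / (3).
R1 ← R1 − 1·R2.
Rank is 2 with 3 unknowns, leaving c free.

infinitely many solutions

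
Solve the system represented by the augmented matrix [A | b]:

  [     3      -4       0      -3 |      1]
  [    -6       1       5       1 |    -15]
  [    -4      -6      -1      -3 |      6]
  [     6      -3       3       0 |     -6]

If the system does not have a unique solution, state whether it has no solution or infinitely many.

Row-reduce the augmented matrix:
R1 ← R1 / (3).
R2 ← R2 + 6·R1.
R3 ← R3 + 4·R1.
R4 ← R4 − 6·R1.
R2 ← R2 / (-7).
R1 ← R1 + 4/3·R2.
R3 ← R3 + 34/3·R2.
R4 ← R4 − 5·R2.
R3 ← R3 / (-191/21).
R1 ← R1 + 20/21·R3.
R2 ← R2 + 5/7·R3.
R4 ← R4 − 46/7·R3.
R4 ← R4 / (615/191).
R1 ← R1 + 31/191·R4.
R2 ← R2 − 120/191·R4.
R3 ← R3 + 23/191·R4.
Reading off the reduced rows gives x_1 = 0, x_2 = -1, x_3 = -3, x_4 = 1.

x_1 = 0, x_2 = -1, x_3 = -3, x_4 = 1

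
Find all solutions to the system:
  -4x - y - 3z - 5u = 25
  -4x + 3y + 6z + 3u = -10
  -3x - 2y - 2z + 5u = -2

Row-reduce:
R1 ← R1 / (-4).
R2 ← R2 + 4·R1.
R3 ← R3 + 3·R1.
R2 ← R2 / (4).
R1 ← R1 − 1/4·R2.
R3 ← R3 + 5/4·R2.
R3 ← R3 / (49/16).
R1 ← R1 − 3/16·R3.
R2 ← R2 − 9/4·R3.
Rank is 3 with 4 unknowns, leaving u free.

infinitely many solutions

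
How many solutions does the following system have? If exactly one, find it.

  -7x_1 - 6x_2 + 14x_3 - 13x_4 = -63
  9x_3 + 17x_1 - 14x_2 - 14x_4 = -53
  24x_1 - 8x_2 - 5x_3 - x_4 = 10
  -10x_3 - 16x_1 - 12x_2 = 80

infinitely many solutions

Row-reduce:
R1 ← R1 / (-7).
R2 ← R2 − 17·R1.
R3 ← R3 − 24·R1.
R4 ← R4 + 16·R1.
R2 ← R2 / (-200/7).
R1 ← R1 − 6/7·R2.
R3 ← R3 + 200/7·R2.
R4 ← R4 − 12/7·R2.
Swap R3 and R4.
R3 ← R3 / (-1971/50).
R1 ← R1 + 71/100·R3.
R2 ← R2 + 301/200·R3.
Rank is 3 with 4 unknowns, leaving x_4 free.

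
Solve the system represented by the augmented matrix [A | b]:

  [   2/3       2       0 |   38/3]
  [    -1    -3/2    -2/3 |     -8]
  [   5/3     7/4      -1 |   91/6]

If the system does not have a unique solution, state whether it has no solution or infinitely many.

x_1 = 1, x_2 = 6, x_3 = -3

Row-reduce the augmented matrix:
R1 ← R1 / (2/3).
R2 ← R2 + 1·R1.
R3 ← R3 − 5/3·R1.
R2 ← R2 / (3/2).
R1 ← R1 − 3·R2.
R3 ← R3 + 13/4·R2.
R3 ← R3 / (-22/9).
R1 ← R1 − 4/3·R3.
R2 ← R2 + 4/9·R3.
Reading off the reduced rows gives x_1 = 1, x_2 = 6, x_3 = -3.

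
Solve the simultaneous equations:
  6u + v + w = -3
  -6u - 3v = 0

infinitely many solutions

Row-reduce:
R1 ← R1 / (6).
R2 ← R2 + 6·R1.
R2 ← R2 / (-2).
R1 ← R1 − 1/6·R2.
Rank is 2 with 3 unknowns, leaving w free.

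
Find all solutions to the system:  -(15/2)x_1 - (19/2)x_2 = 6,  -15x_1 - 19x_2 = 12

Row-reduce:
R1 ← R1 / (-15/2).
R2 ← R2 + 15·R1.
Rank is 1 with 2 unknowns, leaving x_2 free.

infinitely many solutions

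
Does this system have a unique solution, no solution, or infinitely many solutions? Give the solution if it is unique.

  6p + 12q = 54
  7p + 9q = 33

p = -3, q = 6

Row-reduce the augmented matrix:
R1 ← R1 / (6).
R2 ← R2 − 7·R1.
R2 ← R2 / (-5).
R1 ← R1 − 2·R2.
Reading off the reduced rows gives p = -3, q = 6.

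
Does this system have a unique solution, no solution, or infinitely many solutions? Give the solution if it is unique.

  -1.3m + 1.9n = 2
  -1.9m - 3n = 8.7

m = -3, n = -1

Row-reduce the augmented matrix:
R1 ← R1 / (-13/10).
R2 ← R2 + 19/10·R1.
R2 ← R2 / (-751/130).
R1 ← R1 + 19/13·R2.
Reading off the reduced rows gives m = -3, n = -1.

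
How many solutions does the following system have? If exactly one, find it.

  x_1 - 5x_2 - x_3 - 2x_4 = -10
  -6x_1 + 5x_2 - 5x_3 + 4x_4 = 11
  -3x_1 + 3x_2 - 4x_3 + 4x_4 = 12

infinitely many solutions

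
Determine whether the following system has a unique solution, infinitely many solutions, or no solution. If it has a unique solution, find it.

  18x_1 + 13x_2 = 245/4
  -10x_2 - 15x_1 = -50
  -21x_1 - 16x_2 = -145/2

Row-reduce the augmented matrix:
R1 ← R1 / (18).
R2 ← R2 + 15·R1.
R3 ← R3 + 21·R1.
R2 ← R2 / (5/6).
R1 ← R1 − 13/18·R2.
R3 ← R3 + 5/6·R2.
R3 reduces to 0 = 0, so the extra equation is consistent.
Reading off the reduced rows gives x_1 = 5/2, x_2 = 5/4.

x_1 = 5/2, x_2 = 5/4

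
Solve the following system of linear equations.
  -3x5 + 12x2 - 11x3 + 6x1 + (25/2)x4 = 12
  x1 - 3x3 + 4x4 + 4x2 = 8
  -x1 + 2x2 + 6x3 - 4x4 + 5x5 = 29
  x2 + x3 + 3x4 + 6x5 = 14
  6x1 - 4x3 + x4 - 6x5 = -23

Row-reduce:
R1 ← R1 / (6).
R2 ← R2 − 1·R1.
R3 ← R3 + 1·R1.
R5 ← R5 − 6·R1.
R2 ← R2 / (2).
R1 ← R1 − 2·R2.
R3 ← R3 − 4·R2.
R4 ← R4 − 1·R2.
R5 ← R5 + 12·R2.
R3 ← R3 / (13/2).
R1 ← R1 + 2/3·R3.
R2 ← R2 + 7/12·R3.
R4 ← R4 − 19/12·R3.
R4 ← R4 / (179/52).
R1 ← R1 + 11/26·R4.
R2 ← R2 − 23/52·R4.
R3 ← R3 + 23/26·R4.
Row 5 reduces to 0 = 1, a contradiction. The system is inconsistent.

no solution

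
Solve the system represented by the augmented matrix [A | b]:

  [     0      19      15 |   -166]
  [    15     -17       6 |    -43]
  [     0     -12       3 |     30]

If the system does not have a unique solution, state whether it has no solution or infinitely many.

x_1 = -5, x_2 = -4, x_3 = -6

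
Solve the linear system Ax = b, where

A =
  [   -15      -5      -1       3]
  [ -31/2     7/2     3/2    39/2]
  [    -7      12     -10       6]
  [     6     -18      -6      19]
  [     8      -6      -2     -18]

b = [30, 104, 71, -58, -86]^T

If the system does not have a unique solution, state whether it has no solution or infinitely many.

Row-reduce:
R1 ← R1 / (-15).
R2 ← R2 + 31/2·R1.
R3 ← R3 + 7·R1.
R4 ← R4 − 6·R1.
R5 ← R5 − 8·R1.
R2 ← R2 / (26/3).
R1 ← R1 − 1/3·R2.
R3 ← R3 − 43/3·R2.
R4 ← R4 + 20·R2.
R5 ← R5 + 26/3·R2.
R3 ← R3 / (-892/65).
R1 ← R1 + 2/65·R3.
R2 ← R2 − 19/65·R3.
R4 ← R4 + 36/65·R3.
R4 ← R4 / (13147/223).
R1 ← R1 + 174/223·R4.
R2 ← R2 − 315/223·R4.
R3 ← R3 − 366/223·R4.
Row 5 reduces to 0 = 3, a contradiction. The system is inconsistent.

no solution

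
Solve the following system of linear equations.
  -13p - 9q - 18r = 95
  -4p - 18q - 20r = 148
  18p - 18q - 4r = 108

Row-reduce:
R1 ← R1 / (-13).
R2 ← R2 + 4·R1.
R3 ← R3 − 18·R1.
R2 ← R2 / (-198/13).
R1 ← R1 − 9/13·R2.
R3 ← R3 + 396/13·R2.
Row 3 reduces to 0 = 2, a contradiction. The system is inconsistent.

no solution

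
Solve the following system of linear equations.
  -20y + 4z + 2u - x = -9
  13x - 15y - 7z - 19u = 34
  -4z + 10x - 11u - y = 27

Row-reduce:
R1 ← R1 / (-1).
R2 ← R2 − 13·R1.
R3 ← R3 − 10·R1.
R2 ← R2 / (-275).
R1 ← R1 − 20·R2.
R3 ← R3 + 201·R2.
R3 ← R3 / (171/55).
R1 ← R1 + 8/11·R3.
R2 ← R2 + 9/55·R3.
Rank is 3 with 4 unknowns, leaving u free.

infinitely many solutions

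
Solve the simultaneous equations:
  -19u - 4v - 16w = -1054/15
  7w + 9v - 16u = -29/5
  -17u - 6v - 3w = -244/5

u = 2, v = 5/3, w = 8/5

Row-reduce the augmented matrix:
R1 ← R1 / (-19).
R2 ← R2 + 16·R1.
R3 ← R3 + 17·R1.
R2 ← R2 / (235/19).
R1 ← R1 − 4/19·R2.
R3 ← R3 + 46/19·R2.
R3 ← R3 / (3601/235).
R1 ← R1 − 116/235·R3.
R2 ← R2 − 389/235·R3.
Reading off the reduced rows gives u = 2, v = 5/3, w = 8/5.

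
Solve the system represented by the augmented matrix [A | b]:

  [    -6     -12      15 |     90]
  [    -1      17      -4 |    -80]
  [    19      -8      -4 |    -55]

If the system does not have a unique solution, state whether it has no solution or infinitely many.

x_1 = -5, x_2 = -5, x_3 = 0

Row-reduce the augmented matrix:
R1 ← R1 / (-6).
R2 ← R2 + 1·R1.
R3 ← R3 − 19·R1.
R2 ← R2 / (19).
R1 ← R1 − 2·R2.
R3 ← R3 + 46·R2.
R3 ← R3 / (1055/38).
R1 ← R1 + 69/38·R3.
R2 ← R2 + 13/38·R3.
Reading off the reduced rows gives x_1 = -5, x_2 = -5, x_3 = 0.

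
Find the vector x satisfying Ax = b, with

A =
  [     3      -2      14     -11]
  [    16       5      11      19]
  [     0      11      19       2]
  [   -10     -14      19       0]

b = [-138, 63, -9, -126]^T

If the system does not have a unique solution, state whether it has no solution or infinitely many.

x_1 = -2, x_2 = 5, x_3 = -4, x_4 = 6

Row-reduce the augmented matrix:
R1 ← R1 / (3).
R2 ← R2 − 16·R1.
R4 ← R4 + 10·R1.
R2 ← R2 / (47/3).
R1 ← R1 + 2/3·R2.
R3 ← R3 − 11·R2.
R4 ← R4 + 62/3·R2.
R3 ← R3 / (2994/47).
R1 ← R1 − 92/47·R3.
R2 ← R2 + 191/47·R3.
R4 ← R4 + 861/47·R3.
R4 ← R4 / (50579/998).
R1 ← R1 − 625/499·R4.
R2 ← R2 − 1603/998·R4.
R3 ← R3 + 823/998·R4.
Reading off the reduced rows gives x_1 = -2, x_2 = 5, x_3 = -4, x_4 = 6.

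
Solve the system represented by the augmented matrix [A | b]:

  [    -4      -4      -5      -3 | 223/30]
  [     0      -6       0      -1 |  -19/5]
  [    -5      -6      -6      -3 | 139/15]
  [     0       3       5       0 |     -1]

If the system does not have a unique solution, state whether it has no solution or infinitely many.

Row-reduce the augmented matrix:
R1 ← R1 / (-4).
R3 ← R3 + 5·R1.
R2 ← R2 / (-6).
R1 ← R1 − 1·R2.
R3 ← R3 + 1·R2.
R4 ← R4 − 3·R2.
R3 ← R3 / (1/4).
R1 ← R1 − 5/4·R3.
R4 ← R4 − 5·R3.
R4 ← R4 / (-113/6).
R1 ← R1 + 4·R4.
R2 ← R2 − 1/6·R4.
R3 ← R3 − 11/3·R4.
Reading off the reduced rows gives x_1 = -7/3, x_2 = 1/2, x_3 = -1/2, x_4 = 4/5.

x_1 = -7/3, x_2 = 1/2, x_3 = -1/2, x_4 = 4/5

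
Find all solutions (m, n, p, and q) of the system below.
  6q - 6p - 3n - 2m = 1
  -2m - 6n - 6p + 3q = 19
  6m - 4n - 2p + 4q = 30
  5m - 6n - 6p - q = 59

m = 4, n = -3, p = -3, q = -3

Row-reduce the augmented matrix:
R1 ← R1 / (-2).
R2 ← R2 + 2·R1.
R3 ← R3 − 6·R1.
R4 ← R4 − 5·R1.
R2 ← R2 / (-3).
R1 ← R1 − 3/2·R2.
R3 ← R3 + 13·R2.
R4 ← R4 + 27/2·R2.
R3 ← R3 / (-20).
R1 ← R1 − 3·R3.
R4 ← R4 + 21·R3.
R4 ← R4 / (-37/4).
R1 ← R1 − 3/4·R4.
R2 ← R2 − 1·R4.
R3 ← R3 + 7/4·R4.
Reading off the reduced rows gives m = 4, n = -3, p = -3, q = -3.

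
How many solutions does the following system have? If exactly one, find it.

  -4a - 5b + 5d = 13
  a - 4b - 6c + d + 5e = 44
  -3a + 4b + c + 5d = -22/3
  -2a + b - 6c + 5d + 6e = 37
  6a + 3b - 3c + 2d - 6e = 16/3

Row-reduce the augmented matrix:
R1 ← R1 / (-4).
R2 ← R2 − 1·R1.
R3 ← R3 + 3·R1.
R4 ← R4 + 2·R1.
R5 ← R5 − 6·R1.
R2 ← R2 / (-21/4).
R1 ← R1 − 5/4·R2.
R3 ← R3 − 31/4·R2.
R4 ← R4 − 7/2·R2.
R5 ← R5 + 9/2·R2.
R3 ← R3 / (-55/7).
R1 ← R1 + 10/7·R3.
R2 ← R2 − 8/7·R3.
R4 ← R4 + 10·R3.
R5 ← R5 − 15/7·R3.
R4 ← R4 / (-20/11).
R1 ← R1 + 17/11·R4.
R2 ← R2 − 13/55·R4.
R3 ← R3 + 32/55·R4.
R5 ← R5 − 97/11·R4.
R5 ← R5 / (-257/30).
R1 ← R1 + 1/10·R5.
R2 ← R2 − 17/150·R5.
R3 ← R3 + 23/25·R5.
R4 ← R4 − 1/30·R5.
Reading off the reduced rows gives a = 3, b = -7/3, c = -7/3, d = 8/3, e = 3.

a = 3, b = -7/3, c = -7/3, d = 8/3, e = 3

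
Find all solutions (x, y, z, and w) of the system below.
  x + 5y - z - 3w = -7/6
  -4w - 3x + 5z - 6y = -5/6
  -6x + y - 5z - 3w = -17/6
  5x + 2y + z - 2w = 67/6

Row-reduce the augmented matrix:
R2 ← R2 + 3·R1.
R3 ← R3 + 6·R1.
R4 ← R4 − 5·R1.
R2 ← R2 / (9).
R1 ← R1 − 5·R2.
R3 ← R3 − 31·R2.
R4 ← R4 + 23·R2.
R3 ← R3 / (-161/9).
R1 ← R1 + 19/9·R3.
R2 ← R2 − 2/9·R3.
R4 ← R4 − 100/9·R3.
R4 ← R4 / (-878/161).
R1 ← R1 − 228/161·R4.
R2 ← R2 + 185/161·R4.
R3 ← R3 + 214/161·R4.
Reading off the reduced rows gives x = 3, y = -7/3, z = -5/2, w = -5/3.

x = 3, y = -7/3, z = -5/2, w = -5/3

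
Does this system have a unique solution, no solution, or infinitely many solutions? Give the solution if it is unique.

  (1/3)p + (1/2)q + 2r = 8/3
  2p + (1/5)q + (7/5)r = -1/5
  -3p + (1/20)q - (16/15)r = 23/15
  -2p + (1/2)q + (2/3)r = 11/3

Row-reduce:
R1 ← R1 / (1/3).
R2 ← R2 − 2·R1.
R3 ← R3 + 3·R1.
R4 ← R4 + 2·R1.
R2 ← R2 / (-14/5).
R1 ← R1 − 3/2·R2.
R3 ← R3 − 91/20·R2.
R4 ← R4 − 7/2·R2.
R3 ← R3 / (-7/24).
R1 ← R1 − 9/28·R3.
R2 ← R2 − 53/14·R3.
R4 ← R4 + 7/12·R3.
Row 4 reduces to 0 = 1, a contradiction. The system is inconsistent.

no solution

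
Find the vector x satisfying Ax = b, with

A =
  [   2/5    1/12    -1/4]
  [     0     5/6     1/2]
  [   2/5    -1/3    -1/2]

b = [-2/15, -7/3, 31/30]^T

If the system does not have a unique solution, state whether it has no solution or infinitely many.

infinitely many solutions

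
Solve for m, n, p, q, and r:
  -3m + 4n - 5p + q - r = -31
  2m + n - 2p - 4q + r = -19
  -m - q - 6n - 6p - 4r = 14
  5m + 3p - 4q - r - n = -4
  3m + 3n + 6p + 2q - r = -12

m = -5, n = -6, p = 4, q = -1, r = 1

Row-reduce the augmented matrix:
R1 ← R1 / (-3).
R2 ← R2 − 2·R1.
R3 ← R3 + 1·R1.
R4 ← R4 − 5·R1.
R5 ← R5 − 3·R1.
R2 ← R2 / (11/3).
R1 ← R1 + 4/3·R2.
R3 ← R3 + 22/3·R2.
R4 ← R4 − 17/3·R2.
R5 ← R5 − 7·R2.
R3 ← R3 / (-15).
R1 ← R1 + 3/11·R3.
R2 ← R2 + 16/11·R3.
R4 ← R4 − 32/11·R3.
R5 ← R5 − 123/11·R3.
R4 ← R4 / (19/15).
R1 ← R1 + 7/5·R4.
R2 ← R2 + 2/15·R4.
R3 ← R3 − 8/15·R4.
R5 ← R5 − 17/5·R4.
R5 ← R5 / (1093/209).
R1 ← R1 + 763/209·R5.
R2 ← R2 + 3/209·R5.
R3 ← R3 − 373/209·R5.
R4 ← R4 + 621/209·R5.
Reading off the reduced rows gives m = -5, n = -6, p = 4, q = -1, r = 1.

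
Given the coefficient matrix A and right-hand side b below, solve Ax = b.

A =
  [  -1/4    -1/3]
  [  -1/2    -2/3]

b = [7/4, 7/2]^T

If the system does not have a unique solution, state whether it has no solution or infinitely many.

infinitely many solutions

Row-reduce:
R1 ← R1 / (-1/4).
R2 ← R2 + 1/2·R1.
Rank is 1 with 2 unknowns, leaving x_2 free.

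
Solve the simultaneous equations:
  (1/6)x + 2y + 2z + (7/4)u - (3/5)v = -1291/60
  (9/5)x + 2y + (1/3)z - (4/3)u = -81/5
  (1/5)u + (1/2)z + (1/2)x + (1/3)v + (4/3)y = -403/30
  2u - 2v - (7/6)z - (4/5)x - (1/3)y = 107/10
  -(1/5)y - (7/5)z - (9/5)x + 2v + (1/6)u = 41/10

x = -4, y = -6, z = -3, u = -3, v = -4

Row-reduce the augmented matrix:
R1 ← R1 / (1/6).
R2 ← R2 − 9/5·R1.
R3 ← R3 − 1/2·R1.
R4 ← R4 + 4/5·R1.
R5 ← R5 + 9/5·R1.
R2 ← R2 / (-98/5).
R1 ← R1 − 12·R2.
R3 ← R3 + 14/3·R2.
R4 ← R4 − 139/15·R2.
R5 ← R5 − 107/5·R2.
R3 ← R3 / (-55/126).
R1 ← R1 + 50/49·R3.
R2 ← R2 − 319/294·R3.
R4 ← R4 + 715/441·R3.
R5 ← R5 + 4439/1470·R3.
R4 ← R4 / (713/420).
R1 ← R1 + 207/154·R4.
R2 ← R2 − 159/350·R4.
R3 ← R3 − 293/550·R4.
R5 ← R5 + 40891/28875·R4.
R5 ← R5 / (-2843759/588225).
R1 ← R1 + 1428/341·R5.
R2 ← R2 − 7879/3565·R5.
R3 ← R3 + 3706/39215·R5.
R4 ← R4 + 1684/713·R5.
Reading off the reduced rows gives x = -4, y = -6, z = -3, u = -3, v = -4.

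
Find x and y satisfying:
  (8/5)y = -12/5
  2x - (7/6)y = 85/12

x = 8/3, y = -3/2

Row-reduce the augmented matrix:
Swap R1 and R2.
R1 ← R1 / (2).
R2 ← R2 / (8/5).
R1 ← R1 + 7/12·R2.
Reading off the reduced rows gives x = 8/3, y = -3/2.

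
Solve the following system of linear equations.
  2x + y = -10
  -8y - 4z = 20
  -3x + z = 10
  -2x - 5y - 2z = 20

Row-reduce the augmented matrix:
R1 ← R1 / (2).
R3 ← R3 + 3·R1.
R4 ← R4 + 2·R1.
R2 ← R2 / (-8).
R1 ← R1 − 1/2·R2.
R3 ← R3 − 3/2·R2.
R4 ← R4 + 4·R2.
R3 ← R3 / (1/4).
R1 ← R1 + 1/4·R3.
R2 ← R2 − 1/2·R3.
R4 reduces to 0 = 0, so the extra equation is consistent.
Reading off the reduced rows gives x = -5, y = 0, z = -5.

x = -5, y = 0, z = -5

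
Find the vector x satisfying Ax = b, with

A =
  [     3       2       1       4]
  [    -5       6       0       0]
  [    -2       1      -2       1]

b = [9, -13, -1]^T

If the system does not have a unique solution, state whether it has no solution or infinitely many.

infinitely many solutions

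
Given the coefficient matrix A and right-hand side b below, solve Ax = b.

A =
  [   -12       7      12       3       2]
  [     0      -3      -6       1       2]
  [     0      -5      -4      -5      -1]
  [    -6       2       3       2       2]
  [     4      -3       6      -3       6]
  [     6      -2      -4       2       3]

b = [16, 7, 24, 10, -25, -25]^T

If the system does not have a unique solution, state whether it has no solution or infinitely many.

no solution

Row-reduce:
R1 ← R1 / (-12).
R4 ← R4 + 6·R1.
R5 ← R5 − 4·R1.
R6 ← R6 − 6·R1.
R2 ← R2 / (-3).
R1 ← R1 + 7/12·R2.
R3 ← R3 + 5·R2.
R4 ← R4 + 3/2·R2.
R5 ← R5 + 2/3·R2.
R6 ← R6 − 3/2·R2.
R3 ← R3 / (6).
R1 ← R1 − 1/6·R3.
R2 ← R2 − 2·R3.
R5 ← R5 − 34/3·R3.
R6 ← R6 + 1·R3.
Swap R4 and R5.
R4 ← R4 / (280/27).
R1 ← R1 + 7/27·R4.
R2 ← R2 − 17/9·R4.
R3 ← R3 + 10/9·R4.
R6 ← R6 − 26/9·R4.
Swap R5 and R6.
R5 ← R5 / (37/140).
R1 ← R1 + 3/40·R5.
R2 ← R2 + 517/280·R5.
R3 ← R3 − 23/28·R5.
R4 ← R4 − 389/280·R5.
Row 6 reduces to 0 = -3/2, a contradiction. The system is inconsistent.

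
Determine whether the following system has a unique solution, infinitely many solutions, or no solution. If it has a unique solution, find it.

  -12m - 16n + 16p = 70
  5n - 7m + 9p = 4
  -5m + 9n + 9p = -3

m = 3/2, n = -5/2, p = 3

Row-reduce the augmented matrix:
R1 ← R1 / (-12).
R2 ← R2 + 7·R1.
R3 ← R3 + 5·R1.
R2 ← R2 / (43/3).
R1 ← R1 − 4/3·R2.
R3 ← R3 − 47/3·R2.
R3 ← R3 / (116/43).
R1 ← R1 + 56/43·R3.
R2 ← R2 + 1/43·R3.
Reading off the reduced rows gives m = 3/2, n = -5/2, p = 3.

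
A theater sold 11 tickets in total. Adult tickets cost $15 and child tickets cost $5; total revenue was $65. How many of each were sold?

Let a = adult tickets, c = child tickets.
  a + c = 11
  5c + 15a = 65
From equation 1: a = 11 − c.
Substitute into equation 2 and solve: c = 10.
Then a = 1.

adult tickets: 1, child tickets: 10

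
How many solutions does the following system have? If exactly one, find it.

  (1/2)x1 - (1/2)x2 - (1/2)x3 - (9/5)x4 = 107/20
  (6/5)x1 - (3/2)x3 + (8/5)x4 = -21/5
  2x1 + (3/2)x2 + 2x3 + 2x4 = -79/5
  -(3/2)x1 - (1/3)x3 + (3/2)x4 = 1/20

Row-reduce the augmented matrix:
R1 ← R1 / (1/2).
R2 ← R2 − 6/5·R1.
R3 ← R3 − 2·R1.
R4 ← R4 + 3/2·R1.
R2 ← R2 / (6/5).
R1 ← R1 + 1·R2.
R3 ← R3 − 7/2·R2.
R4 ← R4 + 3/2·R2.
R3 ← R3 / (39/8).
R1 ← R1 + 5/4·R3.
R2 ← R2 + 1/4·R3.
R4 ← R4 + 53/24·R3.
R4 ← R4 / (-541/3510).
R1 ← R1 + 86/117·R4.
R2 ← R2 − 2644/585·R4.
R3 ← R3 + 968/585·R4.
Reading off the reduced rows gives x1 = -5/2, x2 = 0, x3 = -12/5, x4 = -3.

x1 = -5/2, x2 = 0, x3 = -12/5, x4 = -3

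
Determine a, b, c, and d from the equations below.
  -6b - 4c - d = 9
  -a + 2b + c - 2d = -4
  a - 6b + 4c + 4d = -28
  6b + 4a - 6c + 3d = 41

a = -4, b = 2, c = -6, d = 3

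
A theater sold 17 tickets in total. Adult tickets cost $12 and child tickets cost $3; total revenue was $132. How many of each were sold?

adult tickets: 9, child tickets: 8

Let a = adult tickets, c = child tickets.
  a + c = 17
  12a + 3c = 132
From equation 1: a = 17 − c.
Substitute into equation 2 and solve: c = 8.
Then a = 9.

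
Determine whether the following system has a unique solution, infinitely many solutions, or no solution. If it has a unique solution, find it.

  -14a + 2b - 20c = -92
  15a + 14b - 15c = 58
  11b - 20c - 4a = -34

a = 4, b = 2, c = 2

Row-reduce the augmented matrix:
R1 ← R1 / (-14).
R2 ← R2 − 15·R1.
R3 ← R3 + 4·R1.
R2 ← R2 / (113/7).
R1 ← R1 + 1/7·R2.
R3 ← R3 − 73/7·R2.
R3 ← R3 / (1045/113).
R1 ← R1 − 125/113·R3.
R2 ← R2 + 255/113·R3.
Reading off the reduced rows gives a = 4, b = 2, c = 2.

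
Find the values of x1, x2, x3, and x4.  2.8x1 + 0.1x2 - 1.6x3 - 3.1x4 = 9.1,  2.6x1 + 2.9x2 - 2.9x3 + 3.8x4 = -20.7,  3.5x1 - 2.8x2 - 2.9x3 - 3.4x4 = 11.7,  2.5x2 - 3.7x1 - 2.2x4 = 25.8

x1 = -4, x2 = 0, x3 = -3, x4 = -5

Row-reduce the augmented matrix:
R1 ← R1 / (14/5).
R2 ← R2 − 13/5·R1.
R3 ← R3 − 7/2·R1.
R4 ← R4 + 37/10·R1.
R2 ← R2 / (393/140).
R1 ← R1 − 1/28·R2.
R3 ← R3 + 117/40·R2.
R4 ← R4 − 737/280·R2.
R3 ← R3 / (-6219/2620).
R1 ← R1 + 145/262·R3.
R2 ← R2 + 66/131·R3.
R4 ← R4 + 413/524·R3.
R4 ← R4 / (-467267/31095).
R1 ← R1 + 18193/6219·R4.
R2 ← R2 − 1661/2073·R4.
R3 ← R3 + 19477/6219·R4.
Reading off the reduced rows gives x1 = -4, x2 = 0, x3 = -3, x4 = -5.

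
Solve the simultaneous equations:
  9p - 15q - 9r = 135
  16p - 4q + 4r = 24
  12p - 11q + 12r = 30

Row-reduce the augmented matrix:
R1 ← R1 / (9).
R2 ← R2 − 16·R1.
R3 ← R3 − 12·R1.
R2 ← R2 / (68/3).
R1 ← R1 + 5/3·R2.
R3 ← R3 − 9·R2.
R3 ← R3 / (273/17).
R1 ← R1 − 8/17·R3.
R2 ← R2 − 15/17·R3.
Reading off the reduced rows gives p = 1, q = -6, r = -4.

p = 1, q = -6, r = -4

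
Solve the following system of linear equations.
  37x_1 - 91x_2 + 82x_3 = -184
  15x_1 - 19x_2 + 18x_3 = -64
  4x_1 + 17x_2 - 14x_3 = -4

Row-reduce:
R1 ← R1 / (37).
R2 ← R2 − 15·R1.
R3 ← R3 − 4·R1.
R2 ← R2 / (662/37).
R1 ← R1 + 91/37·R2.
R3 ← R3 − 993/37·R2.
Rank is 2 with 3 unknowns, leaving x_3 free.

infinitely many solutions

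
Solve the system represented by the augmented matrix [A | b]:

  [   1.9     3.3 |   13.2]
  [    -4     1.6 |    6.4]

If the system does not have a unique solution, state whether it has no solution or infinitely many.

x_1 = 0, x_2 = 4

Row-reduce the augmented matrix:
R1 ← R1 / (19/10).
R2 ← R2 + 4·R1.
R2 ← R2 / (812/95).
R1 ← R1 − 33/19·R2.
Reading off the reduced rows gives x_1 = 0, x_2 = 4.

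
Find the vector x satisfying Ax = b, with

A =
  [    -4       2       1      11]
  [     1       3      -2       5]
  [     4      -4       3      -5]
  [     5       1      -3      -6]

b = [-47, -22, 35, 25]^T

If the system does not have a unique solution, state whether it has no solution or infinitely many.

Row-reduce:
R1 ← R1 / (-4).
R2 ← R2 − 1·R1.
R3 ← R3 − 4·R1.
R4 ← R4 − 5·R1.
R2 ← R2 / (7/2).
R1 ← R1 + 1/2·R2.
R3 ← R3 + 2·R2.
R4 ← R4 − 7/2·R2.
R3 ← R3 / (3).
R1 ← R1 + 1/2·R3.
R2 ← R2 + 1/2·R3.
Rank is 3 with 4 unknowns, leaving x_4 free.

infinitely many solutions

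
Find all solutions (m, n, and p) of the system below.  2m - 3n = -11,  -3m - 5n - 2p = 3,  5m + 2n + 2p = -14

infinitely many solutions

Row-reduce:
R1 ← R1 / (2).
R2 ← R2 + 3·R1.
R3 ← R3 − 5·R1.
R2 ← R2 / (-19/2).
R1 ← R1 + 3/2·R2.
R3 ← R3 − 19/2·R2.
Rank is 2 with 3 unknowns, leaving p free.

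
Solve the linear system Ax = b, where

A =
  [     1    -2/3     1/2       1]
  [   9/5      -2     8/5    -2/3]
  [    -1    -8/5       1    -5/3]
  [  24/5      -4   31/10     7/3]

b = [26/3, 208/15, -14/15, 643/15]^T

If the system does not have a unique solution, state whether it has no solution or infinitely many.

Row-reduce:
R2 ← R2 − 9/5·R1.
R3 ← R3 + 1·R1.
R4 ← R4 − 24/5·R1.
R2 ← R2 / (-4/5).
R1 ← R1 + 2/3·R2.
R3 ← R3 + 34/15·R2.
R4 ← R4 + 4/5·R2.
R3 ← R3 / (-29/60).
R1 ← R1 + 1/12·R3.
R2 ← R2 + 7/8·R3.
Row 4 reduces to 0 = 3, a contradiction. The system is inconsistent.

no solution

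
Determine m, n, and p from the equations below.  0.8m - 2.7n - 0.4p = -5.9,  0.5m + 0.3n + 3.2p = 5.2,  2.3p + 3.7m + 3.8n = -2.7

m = -3, n = 1, p = 2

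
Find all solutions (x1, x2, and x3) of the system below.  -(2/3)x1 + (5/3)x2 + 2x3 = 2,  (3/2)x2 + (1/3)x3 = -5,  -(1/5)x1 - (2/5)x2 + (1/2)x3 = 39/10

Row-reduce the augmented matrix:
R1 ← R1 / (-2/3).
R3 ← R3 + 1/5·R1.
R2 ← R2 / (3/2).
R1 ← R1 + 5/2·R2.
R3 ← R3 + 9/10·R2.
R3 ← R3 / (1/10).
R1 ← R1 + 22/9·R3.
R2 ← R2 − 2/9·R3.
Reading off the reduced rows gives x1 = -4, x2 = -4, x3 = 3.

x1 = -4, x2 = -4, x3 = 3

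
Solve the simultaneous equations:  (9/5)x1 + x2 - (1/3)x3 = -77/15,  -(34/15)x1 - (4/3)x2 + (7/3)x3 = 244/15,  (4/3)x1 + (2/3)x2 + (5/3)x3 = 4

Row-reduce:
R1 ← R1 / (9/5).
R2 ← R2 + 34/15·R1.
R3 ← R3 − 4/3·R1.
R2 ← R2 / (-2/27).
R1 ← R1 − 5/9·R2.
R3 ← R3 + 2/27·R2.
Row 3 reduces to 0 = -2, a contradiction. The system is inconsistent.

no solution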